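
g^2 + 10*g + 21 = (g + 3)*(g + 7)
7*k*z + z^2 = z*(7*k + z)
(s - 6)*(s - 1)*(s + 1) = s^3 - 6*s^2 - s + 6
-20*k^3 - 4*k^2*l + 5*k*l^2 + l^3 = (-2*k + l)*(2*k + l)*(5*k + l)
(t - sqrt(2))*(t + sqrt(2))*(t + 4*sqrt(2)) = t^3 + 4*sqrt(2)*t^2 - 2*t - 8*sqrt(2)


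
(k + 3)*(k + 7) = k^2 + 10*k + 21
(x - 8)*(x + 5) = x^2 - 3*x - 40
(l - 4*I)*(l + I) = l^2 - 3*I*l + 4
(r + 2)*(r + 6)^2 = r^3 + 14*r^2 + 60*r + 72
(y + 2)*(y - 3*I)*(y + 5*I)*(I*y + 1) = I*y^4 - y^3 + 2*I*y^3 - 2*y^2 + 17*I*y^2 + 15*y + 34*I*y + 30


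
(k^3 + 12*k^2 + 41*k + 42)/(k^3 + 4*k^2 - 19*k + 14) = (k^2 + 5*k + 6)/(k^2 - 3*k + 2)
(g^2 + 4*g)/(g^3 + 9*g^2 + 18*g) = (g + 4)/(g^2 + 9*g + 18)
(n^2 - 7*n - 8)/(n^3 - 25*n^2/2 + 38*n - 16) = 2*(n + 1)/(2*n^2 - 9*n + 4)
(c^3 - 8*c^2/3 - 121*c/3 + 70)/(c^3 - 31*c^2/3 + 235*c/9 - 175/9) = 3*(c + 6)/(3*c - 5)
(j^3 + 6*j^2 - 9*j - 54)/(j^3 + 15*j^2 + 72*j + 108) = (j - 3)/(j + 6)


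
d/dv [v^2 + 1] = 2*v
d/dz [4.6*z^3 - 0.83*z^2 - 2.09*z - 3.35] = 13.8*z^2 - 1.66*z - 2.09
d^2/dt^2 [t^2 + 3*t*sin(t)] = -3*t*sin(t) + 6*cos(t) + 2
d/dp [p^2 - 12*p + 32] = 2*p - 12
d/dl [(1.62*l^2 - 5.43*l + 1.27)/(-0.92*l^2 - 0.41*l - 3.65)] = (-5.6598*l^2 - 9.4892*l + 20.3402)/(0.8464*l^4 + 0.7544*l^3 + 6.8841*l^2 + 2.993*l + 13.3225)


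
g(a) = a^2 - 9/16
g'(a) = 2*a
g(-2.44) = 5.39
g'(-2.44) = -4.88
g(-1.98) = 3.36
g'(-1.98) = -3.96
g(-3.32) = 10.46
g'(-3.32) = -6.64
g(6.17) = 37.51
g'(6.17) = 12.34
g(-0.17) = -0.53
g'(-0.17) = -0.34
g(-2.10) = 3.85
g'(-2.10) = -4.20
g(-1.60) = 2.00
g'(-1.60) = -3.20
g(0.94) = 0.32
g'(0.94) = 1.88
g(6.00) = 35.44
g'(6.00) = 12.00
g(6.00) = 35.44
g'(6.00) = 12.00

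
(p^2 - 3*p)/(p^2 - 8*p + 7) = p*(p - 3)/(p^2 - 8*p + 7)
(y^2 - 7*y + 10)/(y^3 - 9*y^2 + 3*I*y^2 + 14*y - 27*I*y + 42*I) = (y - 5)/(y^2 + y*(-7 + 3*I) - 21*I)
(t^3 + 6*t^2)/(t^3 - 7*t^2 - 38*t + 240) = t^2/(t^2 - 13*t + 40)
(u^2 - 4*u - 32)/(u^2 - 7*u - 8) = (u + 4)/(u + 1)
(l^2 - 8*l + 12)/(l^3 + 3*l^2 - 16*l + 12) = (l - 6)/(l^2 + 5*l - 6)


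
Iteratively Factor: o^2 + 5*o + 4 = (o + 1)*(o + 4)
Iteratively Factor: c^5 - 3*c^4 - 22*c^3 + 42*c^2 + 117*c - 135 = (c - 1)*(c^4 - 2*c^3 - 24*c^2 + 18*c + 135) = (c - 1)*(c + 3)*(c^3 - 5*c^2 - 9*c + 45) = (c - 1)*(c + 3)^2*(c^2 - 8*c + 15) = (c - 5)*(c - 1)*(c + 3)^2*(c - 3)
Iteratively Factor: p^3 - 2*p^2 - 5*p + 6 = (p - 3)*(p^2 + p - 2) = (p - 3)*(p + 2)*(p - 1)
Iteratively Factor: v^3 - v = (v - 1)*(v^2 + v) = (v - 1)*(v + 1)*(v)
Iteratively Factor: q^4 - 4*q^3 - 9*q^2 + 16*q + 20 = (q + 1)*(q^3 - 5*q^2 - 4*q + 20) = (q + 1)*(q + 2)*(q^2 - 7*q + 10) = (q - 5)*(q + 1)*(q + 2)*(q - 2)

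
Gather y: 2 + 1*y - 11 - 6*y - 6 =-5*y - 15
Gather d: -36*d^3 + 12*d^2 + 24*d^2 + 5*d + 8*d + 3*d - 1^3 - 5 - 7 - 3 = -36*d^3 + 36*d^2 + 16*d - 16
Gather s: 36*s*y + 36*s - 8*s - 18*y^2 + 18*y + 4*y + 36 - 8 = s*(36*y + 28) - 18*y^2 + 22*y + 28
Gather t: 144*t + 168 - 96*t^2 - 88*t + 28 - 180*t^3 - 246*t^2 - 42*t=-180*t^3 - 342*t^2 + 14*t + 196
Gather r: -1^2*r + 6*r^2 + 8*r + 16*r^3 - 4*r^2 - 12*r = 16*r^3 + 2*r^2 - 5*r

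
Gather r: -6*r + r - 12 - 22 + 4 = -5*r - 30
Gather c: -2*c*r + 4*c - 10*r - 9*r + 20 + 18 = c*(4 - 2*r) - 19*r + 38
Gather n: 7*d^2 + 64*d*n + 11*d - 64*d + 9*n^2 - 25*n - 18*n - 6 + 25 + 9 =7*d^2 - 53*d + 9*n^2 + n*(64*d - 43) + 28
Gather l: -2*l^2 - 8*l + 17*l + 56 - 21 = -2*l^2 + 9*l + 35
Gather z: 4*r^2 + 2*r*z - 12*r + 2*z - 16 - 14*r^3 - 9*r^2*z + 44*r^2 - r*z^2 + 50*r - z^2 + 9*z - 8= -14*r^3 + 48*r^2 + 38*r + z^2*(-r - 1) + z*(-9*r^2 + 2*r + 11) - 24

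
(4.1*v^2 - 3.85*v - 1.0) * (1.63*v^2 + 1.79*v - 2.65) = 6.683*v^4 + 1.0635*v^3 - 19.3865*v^2 + 8.4125*v + 2.65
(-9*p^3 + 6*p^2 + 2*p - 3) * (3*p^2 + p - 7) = -27*p^5 + 9*p^4 + 75*p^3 - 49*p^2 - 17*p + 21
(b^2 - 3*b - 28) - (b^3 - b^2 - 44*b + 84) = -b^3 + 2*b^2 + 41*b - 112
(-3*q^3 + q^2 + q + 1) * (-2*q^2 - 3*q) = 6*q^5 + 7*q^4 - 5*q^3 - 5*q^2 - 3*q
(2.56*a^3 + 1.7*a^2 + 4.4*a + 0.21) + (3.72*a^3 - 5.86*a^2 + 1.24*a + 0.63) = 6.28*a^3 - 4.16*a^2 + 5.64*a + 0.84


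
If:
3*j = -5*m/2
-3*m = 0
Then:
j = 0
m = 0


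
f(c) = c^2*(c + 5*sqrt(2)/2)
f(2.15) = 26.28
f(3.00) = 58.82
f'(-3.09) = 6.79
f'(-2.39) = 0.24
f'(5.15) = 115.98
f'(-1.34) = -4.09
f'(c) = c^2 + 2*c*(c + 5*sqrt(2)/2)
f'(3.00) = 48.21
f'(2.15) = 29.07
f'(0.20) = 1.53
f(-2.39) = 6.54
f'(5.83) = 143.19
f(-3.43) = 1.24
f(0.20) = 0.15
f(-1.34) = 3.94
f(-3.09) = 4.25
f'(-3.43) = 11.04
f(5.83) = 318.32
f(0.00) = 0.00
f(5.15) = 230.36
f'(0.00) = 0.00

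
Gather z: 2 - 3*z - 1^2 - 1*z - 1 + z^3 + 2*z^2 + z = z^3 + 2*z^2 - 3*z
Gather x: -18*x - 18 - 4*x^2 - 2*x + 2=-4*x^2 - 20*x - 16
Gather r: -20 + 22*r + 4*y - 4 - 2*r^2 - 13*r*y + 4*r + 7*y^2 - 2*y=-2*r^2 + r*(26 - 13*y) + 7*y^2 + 2*y - 24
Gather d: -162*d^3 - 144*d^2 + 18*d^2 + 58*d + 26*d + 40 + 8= -162*d^3 - 126*d^2 + 84*d + 48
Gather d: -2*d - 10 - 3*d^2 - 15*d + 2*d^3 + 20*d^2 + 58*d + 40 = 2*d^3 + 17*d^2 + 41*d + 30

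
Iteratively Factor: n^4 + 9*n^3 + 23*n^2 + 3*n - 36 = (n + 3)*(n^3 + 6*n^2 + 5*n - 12) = (n + 3)^2*(n^2 + 3*n - 4) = (n + 3)^2*(n + 4)*(n - 1)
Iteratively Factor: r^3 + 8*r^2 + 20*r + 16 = (r + 2)*(r^2 + 6*r + 8) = (r + 2)*(r + 4)*(r + 2)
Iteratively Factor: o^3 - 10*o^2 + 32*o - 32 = (o - 2)*(o^2 - 8*o + 16) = (o - 4)*(o - 2)*(o - 4)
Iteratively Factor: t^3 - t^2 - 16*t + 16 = (t - 4)*(t^2 + 3*t - 4) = (t - 4)*(t - 1)*(t + 4)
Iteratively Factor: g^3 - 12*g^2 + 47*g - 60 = (g - 3)*(g^2 - 9*g + 20) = (g - 5)*(g - 3)*(g - 4)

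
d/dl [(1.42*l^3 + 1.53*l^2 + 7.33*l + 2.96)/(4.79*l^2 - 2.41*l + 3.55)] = (6.8018*l^4 - 6.8444*l^3 - 23.675*l^2 - 17.4938*l + 33.1551)/(22.9441*l^4 - 23.0878*l^3 + 39.8171*l^2 - 17.111*l + 12.6025)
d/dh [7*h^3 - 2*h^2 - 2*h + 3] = 21*h^2 - 4*h - 2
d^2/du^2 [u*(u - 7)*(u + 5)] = 6*u - 4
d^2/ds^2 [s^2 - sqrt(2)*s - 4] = 2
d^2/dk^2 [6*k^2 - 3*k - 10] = 12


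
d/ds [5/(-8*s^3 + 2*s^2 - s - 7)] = 5*(24*s^2 - 4*s + 1)/(8*s^3 - 2*s^2 + s + 7)^2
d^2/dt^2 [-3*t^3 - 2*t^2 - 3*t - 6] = -18*t - 4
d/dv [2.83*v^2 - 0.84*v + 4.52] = 5.66*v - 0.84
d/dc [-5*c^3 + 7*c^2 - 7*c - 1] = -15*c^2 + 14*c - 7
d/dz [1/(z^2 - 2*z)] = 2*(1 - z)/(z^2*(z - 2)^2)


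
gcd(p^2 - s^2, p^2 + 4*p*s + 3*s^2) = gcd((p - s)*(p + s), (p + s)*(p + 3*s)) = p + s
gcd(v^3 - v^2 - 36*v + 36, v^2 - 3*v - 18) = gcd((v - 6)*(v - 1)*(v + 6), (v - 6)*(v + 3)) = v - 6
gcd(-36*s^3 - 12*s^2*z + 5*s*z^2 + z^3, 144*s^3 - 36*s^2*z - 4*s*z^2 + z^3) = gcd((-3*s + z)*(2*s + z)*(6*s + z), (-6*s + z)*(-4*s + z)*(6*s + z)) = 6*s + z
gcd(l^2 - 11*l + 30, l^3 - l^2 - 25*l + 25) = l - 5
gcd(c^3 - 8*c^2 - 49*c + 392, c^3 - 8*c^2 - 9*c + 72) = c - 8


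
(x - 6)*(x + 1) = x^2 - 5*x - 6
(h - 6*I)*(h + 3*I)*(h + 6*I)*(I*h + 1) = I*h^4 - 2*h^3 + 39*I*h^2 - 72*h + 108*I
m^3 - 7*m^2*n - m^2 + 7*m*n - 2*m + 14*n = (m - 2)*(m + 1)*(m - 7*n)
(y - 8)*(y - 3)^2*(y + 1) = y^4 - 13*y^3 + 43*y^2 - 15*y - 72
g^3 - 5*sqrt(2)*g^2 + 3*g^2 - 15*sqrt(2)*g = g*(g + 3)*(g - 5*sqrt(2))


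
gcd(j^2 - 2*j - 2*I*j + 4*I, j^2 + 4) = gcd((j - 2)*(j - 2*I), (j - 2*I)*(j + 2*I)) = j - 2*I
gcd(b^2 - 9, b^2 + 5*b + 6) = b + 3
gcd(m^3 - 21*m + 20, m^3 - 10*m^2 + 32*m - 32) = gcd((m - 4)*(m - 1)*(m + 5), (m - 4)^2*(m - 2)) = m - 4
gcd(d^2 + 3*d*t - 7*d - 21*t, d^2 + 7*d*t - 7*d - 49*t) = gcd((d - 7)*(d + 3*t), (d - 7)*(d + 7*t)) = d - 7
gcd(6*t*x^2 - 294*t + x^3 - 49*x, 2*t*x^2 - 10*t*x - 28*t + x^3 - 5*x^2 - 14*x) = x - 7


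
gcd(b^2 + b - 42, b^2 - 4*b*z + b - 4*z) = 1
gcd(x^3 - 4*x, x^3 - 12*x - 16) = x + 2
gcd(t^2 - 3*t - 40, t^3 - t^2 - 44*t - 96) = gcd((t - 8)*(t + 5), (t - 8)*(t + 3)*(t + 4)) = t - 8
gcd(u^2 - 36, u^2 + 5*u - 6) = u + 6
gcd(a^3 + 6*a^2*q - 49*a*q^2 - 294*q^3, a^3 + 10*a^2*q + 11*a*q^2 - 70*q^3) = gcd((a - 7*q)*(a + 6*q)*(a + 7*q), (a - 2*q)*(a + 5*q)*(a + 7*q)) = a + 7*q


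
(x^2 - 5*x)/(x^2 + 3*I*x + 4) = x*(x - 5)/(x^2 + 3*I*x + 4)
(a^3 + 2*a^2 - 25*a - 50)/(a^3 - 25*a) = (a + 2)/a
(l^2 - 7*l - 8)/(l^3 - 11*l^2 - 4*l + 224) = (l + 1)/(l^2 - 3*l - 28)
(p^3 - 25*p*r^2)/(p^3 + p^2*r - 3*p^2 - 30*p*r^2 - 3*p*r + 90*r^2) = p*(p + 5*r)/(p^2 + 6*p*r - 3*p - 18*r)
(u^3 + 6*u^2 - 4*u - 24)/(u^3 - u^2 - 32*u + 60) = (u + 2)/(u - 5)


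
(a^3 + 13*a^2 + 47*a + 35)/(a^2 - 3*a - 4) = (a^2 + 12*a + 35)/(a - 4)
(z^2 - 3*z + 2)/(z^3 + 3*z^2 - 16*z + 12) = 1/(z + 6)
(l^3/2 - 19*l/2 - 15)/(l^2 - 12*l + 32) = (l^3 - 19*l - 30)/(2*(l^2 - 12*l + 32))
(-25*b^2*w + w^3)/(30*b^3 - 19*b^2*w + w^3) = w*(-5*b + w)/(6*b^2 - 5*b*w + w^2)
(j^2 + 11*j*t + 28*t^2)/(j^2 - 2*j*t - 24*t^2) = (-j - 7*t)/(-j + 6*t)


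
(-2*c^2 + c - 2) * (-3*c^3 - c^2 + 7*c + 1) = 6*c^5 - c^4 - 9*c^3 + 7*c^2 - 13*c - 2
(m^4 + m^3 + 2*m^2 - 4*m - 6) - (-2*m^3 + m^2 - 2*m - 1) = m^4 + 3*m^3 + m^2 - 2*m - 5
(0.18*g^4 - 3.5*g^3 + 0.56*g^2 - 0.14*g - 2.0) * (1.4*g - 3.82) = 0.252*g^5 - 5.5876*g^4 + 14.154*g^3 - 2.3352*g^2 - 2.2652*g + 7.64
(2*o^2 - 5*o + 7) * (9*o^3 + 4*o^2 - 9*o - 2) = 18*o^5 - 37*o^4 + 25*o^3 + 69*o^2 - 53*o - 14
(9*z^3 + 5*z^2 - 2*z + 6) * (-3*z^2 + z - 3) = -27*z^5 - 6*z^4 - 16*z^3 - 35*z^2 + 12*z - 18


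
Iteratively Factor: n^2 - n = (n)*(n - 1)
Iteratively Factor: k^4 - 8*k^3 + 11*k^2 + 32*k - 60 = (k - 2)*(k^3 - 6*k^2 - k + 30) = (k - 5)*(k - 2)*(k^2 - k - 6) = (k - 5)*(k - 2)*(k + 2)*(k - 3)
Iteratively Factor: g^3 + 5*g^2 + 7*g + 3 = (g + 1)*(g^2 + 4*g + 3) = (g + 1)*(g + 3)*(g + 1)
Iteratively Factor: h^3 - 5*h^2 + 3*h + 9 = (h - 3)*(h^2 - 2*h - 3) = (h - 3)*(h + 1)*(h - 3)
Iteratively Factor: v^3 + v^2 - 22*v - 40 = (v + 4)*(v^2 - 3*v - 10) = (v + 2)*(v + 4)*(v - 5)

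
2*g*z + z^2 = z*(2*g + z)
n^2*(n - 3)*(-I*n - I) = -I*n^4 + 2*I*n^3 + 3*I*n^2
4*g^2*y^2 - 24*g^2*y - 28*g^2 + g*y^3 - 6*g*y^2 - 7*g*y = (4*g + y)*(y - 7)*(g*y + g)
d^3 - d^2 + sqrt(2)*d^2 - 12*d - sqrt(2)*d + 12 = (d - 1)*(d - 2*sqrt(2))*(d + 3*sqrt(2))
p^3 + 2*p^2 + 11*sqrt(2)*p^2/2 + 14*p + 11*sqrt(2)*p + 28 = (p + 2)*(p + 2*sqrt(2))*(p + 7*sqrt(2)/2)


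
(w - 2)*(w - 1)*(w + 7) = w^3 + 4*w^2 - 19*w + 14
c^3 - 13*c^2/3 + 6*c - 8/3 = (c - 2)*(c - 4/3)*(c - 1)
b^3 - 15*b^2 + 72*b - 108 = (b - 6)^2*(b - 3)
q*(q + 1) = q^2 + q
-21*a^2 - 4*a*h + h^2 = (-7*a + h)*(3*a + h)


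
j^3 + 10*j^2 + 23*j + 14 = (j + 1)*(j + 2)*(j + 7)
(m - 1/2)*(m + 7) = m^2 + 13*m/2 - 7/2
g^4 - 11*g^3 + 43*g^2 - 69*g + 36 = (g - 4)*(g - 3)^2*(g - 1)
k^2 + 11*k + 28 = (k + 4)*(k + 7)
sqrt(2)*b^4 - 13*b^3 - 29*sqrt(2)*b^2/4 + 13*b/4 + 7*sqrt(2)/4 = (b - 1/2)*(b - 7*sqrt(2))*(b + sqrt(2)/2)*(sqrt(2)*b + sqrt(2)/2)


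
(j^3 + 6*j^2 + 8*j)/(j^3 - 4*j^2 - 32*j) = (j + 2)/(j - 8)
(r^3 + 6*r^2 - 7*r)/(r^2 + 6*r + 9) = r*(r^2 + 6*r - 7)/(r^2 + 6*r + 9)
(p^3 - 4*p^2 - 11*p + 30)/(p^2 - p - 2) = (p^2 - 2*p - 15)/(p + 1)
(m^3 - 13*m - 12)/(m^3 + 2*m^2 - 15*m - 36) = (m + 1)/(m + 3)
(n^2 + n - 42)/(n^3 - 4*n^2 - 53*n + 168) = (n - 6)/(n^2 - 11*n + 24)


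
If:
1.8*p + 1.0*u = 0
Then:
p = -0.555555555555556*u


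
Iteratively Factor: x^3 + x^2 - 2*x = (x - 1)*(x^2 + 2*x) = x*(x - 1)*(x + 2)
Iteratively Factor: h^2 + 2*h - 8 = (h + 4)*(h - 2)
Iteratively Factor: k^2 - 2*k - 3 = (k + 1)*(k - 3)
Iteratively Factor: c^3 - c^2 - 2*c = (c + 1)*(c^2 - 2*c) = c*(c + 1)*(c - 2)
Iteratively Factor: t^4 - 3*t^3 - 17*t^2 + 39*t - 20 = (t - 1)*(t^3 - 2*t^2 - 19*t + 20) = (t - 1)*(t + 4)*(t^2 - 6*t + 5) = (t - 5)*(t - 1)*(t + 4)*(t - 1)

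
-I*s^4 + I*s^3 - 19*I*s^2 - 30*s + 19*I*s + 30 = (s - 3*I)*(s - 2*I)*(s + 5*I)*(-I*s + I)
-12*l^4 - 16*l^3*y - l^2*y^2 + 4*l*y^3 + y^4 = (-2*l + y)*(l + y)*(2*l + y)*(3*l + y)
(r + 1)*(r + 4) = r^2 + 5*r + 4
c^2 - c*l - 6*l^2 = (c - 3*l)*(c + 2*l)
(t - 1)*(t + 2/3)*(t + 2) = t^3 + 5*t^2/3 - 4*t/3 - 4/3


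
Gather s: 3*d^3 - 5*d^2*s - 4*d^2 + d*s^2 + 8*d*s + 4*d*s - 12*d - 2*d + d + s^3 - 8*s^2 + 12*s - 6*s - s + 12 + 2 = 3*d^3 - 4*d^2 - 13*d + s^3 + s^2*(d - 8) + s*(-5*d^2 + 12*d + 5) + 14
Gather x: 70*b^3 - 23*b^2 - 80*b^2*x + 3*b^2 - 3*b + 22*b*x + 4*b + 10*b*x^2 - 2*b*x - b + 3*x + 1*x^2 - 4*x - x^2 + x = 70*b^3 - 20*b^2 + 10*b*x^2 + x*(-80*b^2 + 20*b)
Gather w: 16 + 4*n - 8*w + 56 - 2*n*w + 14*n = 18*n + w*(-2*n - 8) + 72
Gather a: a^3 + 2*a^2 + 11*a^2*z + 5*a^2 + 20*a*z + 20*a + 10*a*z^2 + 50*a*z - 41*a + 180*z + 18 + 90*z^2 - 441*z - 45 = a^3 + a^2*(11*z + 7) + a*(10*z^2 + 70*z - 21) + 90*z^2 - 261*z - 27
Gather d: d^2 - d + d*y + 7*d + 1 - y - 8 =d^2 + d*(y + 6) - y - 7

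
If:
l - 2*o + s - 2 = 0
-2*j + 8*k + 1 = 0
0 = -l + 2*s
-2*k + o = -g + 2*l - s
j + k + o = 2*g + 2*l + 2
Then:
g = 25*s/2 + 10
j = 22*s + 37/2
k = 11*s/2 + 9/2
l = 2*s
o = 3*s/2 - 1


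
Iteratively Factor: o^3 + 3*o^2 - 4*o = (o - 1)*(o^2 + 4*o) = o*(o - 1)*(o + 4)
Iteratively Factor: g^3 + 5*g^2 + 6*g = (g + 3)*(g^2 + 2*g) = (g + 2)*(g + 3)*(g)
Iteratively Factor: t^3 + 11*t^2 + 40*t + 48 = (t + 3)*(t^2 + 8*t + 16) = (t + 3)*(t + 4)*(t + 4)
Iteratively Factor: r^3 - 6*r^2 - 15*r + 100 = (r + 4)*(r^2 - 10*r + 25) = (r - 5)*(r + 4)*(r - 5)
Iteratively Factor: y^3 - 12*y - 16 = (y - 4)*(y^2 + 4*y + 4) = (y - 4)*(y + 2)*(y + 2)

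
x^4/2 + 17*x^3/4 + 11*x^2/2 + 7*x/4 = x*(x/2 + 1/2)*(x + 1/2)*(x + 7)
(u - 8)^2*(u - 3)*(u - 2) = u^4 - 21*u^3 + 150*u^2 - 416*u + 384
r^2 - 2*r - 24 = (r - 6)*(r + 4)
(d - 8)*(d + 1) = d^2 - 7*d - 8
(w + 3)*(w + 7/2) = w^2 + 13*w/2 + 21/2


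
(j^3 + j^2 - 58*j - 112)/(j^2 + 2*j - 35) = (j^2 - 6*j - 16)/(j - 5)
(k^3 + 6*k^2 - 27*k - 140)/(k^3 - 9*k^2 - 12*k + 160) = (k + 7)/(k - 8)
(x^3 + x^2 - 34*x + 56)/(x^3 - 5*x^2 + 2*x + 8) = (x + 7)/(x + 1)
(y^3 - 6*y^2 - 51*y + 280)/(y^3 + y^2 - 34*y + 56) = (y^2 - 13*y + 40)/(y^2 - 6*y + 8)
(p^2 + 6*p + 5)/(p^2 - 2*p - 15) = (p^2 + 6*p + 5)/(p^2 - 2*p - 15)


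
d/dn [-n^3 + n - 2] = 1 - 3*n^2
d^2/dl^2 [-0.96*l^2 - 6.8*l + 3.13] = -1.92000000000000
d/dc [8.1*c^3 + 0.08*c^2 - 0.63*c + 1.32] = 24.3*c^2 + 0.16*c - 0.63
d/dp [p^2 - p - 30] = 2*p - 1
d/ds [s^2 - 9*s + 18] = 2*s - 9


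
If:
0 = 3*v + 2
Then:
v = -2/3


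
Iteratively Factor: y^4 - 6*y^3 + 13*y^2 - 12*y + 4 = (y - 1)*(y^3 - 5*y^2 + 8*y - 4) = (y - 2)*(y - 1)*(y^2 - 3*y + 2) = (y - 2)^2*(y - 1)*(y - 1)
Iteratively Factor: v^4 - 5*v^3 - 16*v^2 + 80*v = (v)*(v^3 - 5*v^2 - 16*v + 80) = v*(v - 5)*(v^2 - 16) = v*(v - 5)*(v + 4)*(v - 4)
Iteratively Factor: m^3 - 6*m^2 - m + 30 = (m - 3)*(m^2 - 3*m - 10) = (m - 3)*(m + 2)*(m - 5)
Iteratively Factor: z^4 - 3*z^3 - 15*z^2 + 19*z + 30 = (z - 2)*(z^3 - z^2 - 17*z - 15) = (z - 2)*(z + 1)*(z^2 - 2*z - 15) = (z - 2)*(z + 1)*(z + 3)*(z - 5)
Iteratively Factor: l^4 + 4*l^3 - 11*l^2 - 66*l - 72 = (l - 4)*(l^3 + 8*l^2 + 21*l + 18) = (l - 4)*(l + 2)*(l^2 + 6*l + 9) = (l - 4)*(l + 2)*(l + 3)*(l + 3)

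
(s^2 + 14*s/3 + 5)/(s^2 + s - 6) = (s + 5/3)/(s - 2)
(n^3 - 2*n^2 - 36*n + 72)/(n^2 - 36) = n - 2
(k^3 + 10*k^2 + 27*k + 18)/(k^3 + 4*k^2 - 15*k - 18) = (k + 3)/(k - 3)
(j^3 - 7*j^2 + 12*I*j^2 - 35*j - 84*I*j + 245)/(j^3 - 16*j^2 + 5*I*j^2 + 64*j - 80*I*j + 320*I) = (j^2 + 7*j*(-1 + I) - 49*I)/(j^2 - 16*j + 64)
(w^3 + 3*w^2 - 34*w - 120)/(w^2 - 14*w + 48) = (w^2 + 9*w + 20)/(w - 8)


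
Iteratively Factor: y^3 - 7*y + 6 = (y + 3)*(y^2 - 3*y + 2) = (y - 1)*(y + 3)*(y - 2)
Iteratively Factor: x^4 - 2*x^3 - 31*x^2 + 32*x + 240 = (x - 5)*(x^3 + 3*x^2 - 16*x - 48) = (x - 5)*(x + 3)*(x^2 - 16) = (x - 5)*(x - 4)*(x + 3)*(x + 4)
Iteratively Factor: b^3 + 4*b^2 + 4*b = (b + 2)*(b^2 + 2*b) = (b + 2)^2*(b)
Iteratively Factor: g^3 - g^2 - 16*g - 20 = (g - 5)*(g^2 + 4*g + 4) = (g - 5)*(g + 2)*(g + 2)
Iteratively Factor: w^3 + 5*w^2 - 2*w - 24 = (w + 3)*(w^2 + 2*w - 8) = (w + 3)*(w + 4)*(w - 2)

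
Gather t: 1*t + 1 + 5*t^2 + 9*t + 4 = 5*t^2 + 10*t + 5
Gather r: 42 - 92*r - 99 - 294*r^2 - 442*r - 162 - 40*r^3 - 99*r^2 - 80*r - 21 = -40*r^3 - 393*r^2 - 614*r - 240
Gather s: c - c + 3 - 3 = 0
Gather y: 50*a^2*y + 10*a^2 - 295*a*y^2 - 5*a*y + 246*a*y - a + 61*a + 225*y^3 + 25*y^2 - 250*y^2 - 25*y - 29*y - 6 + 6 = 10*a^2 + 60*a + 225*y^3 + y^2*(-295*a - 225) + y*(50*a^2 + 241*a - 54)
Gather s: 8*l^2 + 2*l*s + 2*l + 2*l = 8*l^2 + 2*l*s + 4*l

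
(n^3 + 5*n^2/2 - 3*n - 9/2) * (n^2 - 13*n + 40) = n^5 - 21*n^4/2 + 9*n^3/2 + 269*n^2/2 - 123*n/2 - 180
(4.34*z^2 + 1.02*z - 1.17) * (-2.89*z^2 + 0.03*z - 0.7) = -12.5426*z^4 - 2.8176*z^3 + 0.3739*z^2 - 0.7491*z + 0.819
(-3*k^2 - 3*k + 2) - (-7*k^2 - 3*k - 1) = 4*k^2 + 3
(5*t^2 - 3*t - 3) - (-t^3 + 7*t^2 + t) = t^3 - 2*t^2 - 4*t - 3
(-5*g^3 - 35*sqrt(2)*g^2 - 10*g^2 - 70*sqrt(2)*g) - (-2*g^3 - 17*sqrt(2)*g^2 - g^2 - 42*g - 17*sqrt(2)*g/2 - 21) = -3*g^3 - 18*sqrt(2)*g^2 - 9*g^2 - 123*sqrt(2)*g/2 + 42*g + 21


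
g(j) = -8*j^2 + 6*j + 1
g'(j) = 6 - 16*j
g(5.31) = -192.71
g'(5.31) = -78.96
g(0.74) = 1.06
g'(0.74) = -5.84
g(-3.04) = -91.17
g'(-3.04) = 54.64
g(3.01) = -53.42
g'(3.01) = -42.16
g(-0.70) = -7.12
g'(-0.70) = 17.20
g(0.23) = 1.96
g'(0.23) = 2.32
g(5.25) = -188.00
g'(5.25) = -78.00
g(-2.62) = -69.64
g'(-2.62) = 47.92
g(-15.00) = -1889.00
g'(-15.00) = 246.00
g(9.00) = -593.00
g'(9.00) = -138.00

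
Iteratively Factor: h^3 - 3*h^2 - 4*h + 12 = (h - 3)*(h^2 - 4) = (h - 3)*(h - 2)*(h + 2)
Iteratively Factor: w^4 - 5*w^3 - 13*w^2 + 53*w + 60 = (w + 3)*(w^3 - 8*w^2 + 11*w + 20) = (w - 5)*(w + 3)*(w^2 - 3*w - 4) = (w - 5)*(w - 4)*(w + 3)*(w + 1)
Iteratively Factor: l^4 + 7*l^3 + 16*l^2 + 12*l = (l + 2)*(l^3 + 5*l^2 + 6*l) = (l + 2)*(l + 3)*(l^2 + 2*l) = l*(l + 2)*(l + 3)*(l + 2)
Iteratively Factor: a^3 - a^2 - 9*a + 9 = (a - 3)*(a^2 + 2*a - 3) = (a - 3)*(a + 3)*(a - 1)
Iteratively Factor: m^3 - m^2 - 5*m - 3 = (m + 1)*(m^2 - 2*m - 3) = (m + 1)^2*(m - 3)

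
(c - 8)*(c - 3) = c^2 - 11*c + 24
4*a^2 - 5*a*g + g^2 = (-4*a + g)*(-a + g)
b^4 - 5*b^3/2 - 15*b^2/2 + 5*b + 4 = (b - 4)*(b - 1)*(b + 1/2)*(b + 2)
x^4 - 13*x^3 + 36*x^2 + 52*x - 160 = (x - 8)*(x - 5)*(x - 2)*(x + 2)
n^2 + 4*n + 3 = (n + 1)*(n + 3)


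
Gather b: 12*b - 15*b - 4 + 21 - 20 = -3*b - 3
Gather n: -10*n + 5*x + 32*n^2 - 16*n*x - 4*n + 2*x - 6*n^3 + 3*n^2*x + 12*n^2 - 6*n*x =-6*n^3 + n^2*(3*x + 44) + n*(-22*x - 14) + 7*x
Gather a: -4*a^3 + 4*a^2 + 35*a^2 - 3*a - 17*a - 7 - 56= -4*a^3 + 39*a^2 - 20*a - 63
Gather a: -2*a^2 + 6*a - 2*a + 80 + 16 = -2*a^2 + 4*a + 96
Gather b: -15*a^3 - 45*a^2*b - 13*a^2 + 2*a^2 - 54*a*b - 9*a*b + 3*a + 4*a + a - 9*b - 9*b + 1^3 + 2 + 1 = -15*a^3 - 11*a^2 + 8*a + b*(-45*a^2 - 63*a - 18) + 4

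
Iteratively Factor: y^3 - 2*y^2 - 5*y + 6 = (y + 2)*(y^2 - 4*y + 3) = (y - 1)*(y + 2)*(y - 3)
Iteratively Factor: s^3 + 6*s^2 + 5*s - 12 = (s + 4)*(s^2 + 2*s - 3) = (s + 3)*(s + 4)*(s - 1)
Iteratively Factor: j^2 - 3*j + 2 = (j - 1)*(j - 2)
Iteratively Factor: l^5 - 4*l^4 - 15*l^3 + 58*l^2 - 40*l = (l - 2)*(l^4 - 2*l^3 - 19*l^2 + 20*l) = (l - 2)*(l - 1)*(l^3 - l^2 - 20*l) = (l - 5)*(l - 2)*(l - 1)*(l^2 + 4*l) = (l - 5)*(l - 2)*(l - 1)*(l + 4)*(l)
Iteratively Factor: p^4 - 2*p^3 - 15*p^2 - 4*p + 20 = (p - 5)*(p^3 + 3*p^2 - 4) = (p - 5)*(p + 2)*(p^2 + p - 2) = (p - 5)*(p + 2)^2*(p - 1)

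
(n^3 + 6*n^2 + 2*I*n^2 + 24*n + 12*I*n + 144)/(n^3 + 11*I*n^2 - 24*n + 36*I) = (n^2 + n*(6 - 4*I) - 24*I)/(n^2 + 5*I*n + 6)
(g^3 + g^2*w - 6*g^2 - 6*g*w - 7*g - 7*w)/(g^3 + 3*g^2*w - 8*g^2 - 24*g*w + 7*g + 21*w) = (g^2 + g*w + g + w)/(g^2 + 3*g*w - g - 3*w)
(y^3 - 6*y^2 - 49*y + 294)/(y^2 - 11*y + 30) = (y^2 - 49)/(y - 5)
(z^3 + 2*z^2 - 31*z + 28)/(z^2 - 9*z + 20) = (z^2 + 6*z - 7)/(z - 5)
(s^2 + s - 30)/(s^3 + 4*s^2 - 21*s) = (s^2 + s - 30)/(s*(s^2 + 4*s - 21))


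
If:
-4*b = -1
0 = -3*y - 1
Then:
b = 1/4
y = -1/3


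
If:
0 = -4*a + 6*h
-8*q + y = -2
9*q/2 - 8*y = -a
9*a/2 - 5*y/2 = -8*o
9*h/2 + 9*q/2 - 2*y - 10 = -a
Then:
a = 1082/453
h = 2164/1359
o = -2167/1812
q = 140/453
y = 214/453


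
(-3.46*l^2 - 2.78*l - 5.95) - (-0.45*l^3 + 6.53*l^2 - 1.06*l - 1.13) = 0.45*l^3 - 9.99*l^2 - 1.72*l - 4.82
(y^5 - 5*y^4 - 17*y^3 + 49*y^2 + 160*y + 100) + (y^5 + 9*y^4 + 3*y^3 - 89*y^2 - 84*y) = 2*y^5 + 4*y^4 - 14*y^3 - 40*y^2 + 76*y + 100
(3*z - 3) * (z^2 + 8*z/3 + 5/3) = 3*z^3 + 5*z^2 - 3*z - 5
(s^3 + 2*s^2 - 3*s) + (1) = s^3 + 2*s^2 - 3*s + 1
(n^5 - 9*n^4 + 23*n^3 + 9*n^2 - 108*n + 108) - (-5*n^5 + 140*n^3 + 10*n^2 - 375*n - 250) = 6*n^5 - 9*n^4 - 117*n^3 - n^2 + 267*n + 358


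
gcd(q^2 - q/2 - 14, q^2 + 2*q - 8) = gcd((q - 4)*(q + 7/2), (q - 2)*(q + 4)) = 1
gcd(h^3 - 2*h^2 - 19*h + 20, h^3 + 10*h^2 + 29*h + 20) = h + 4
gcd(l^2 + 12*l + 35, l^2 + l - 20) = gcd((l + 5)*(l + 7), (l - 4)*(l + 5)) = l + 5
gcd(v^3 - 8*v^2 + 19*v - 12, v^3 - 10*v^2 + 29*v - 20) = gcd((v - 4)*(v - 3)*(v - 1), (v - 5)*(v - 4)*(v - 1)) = v^2 - 5*v + 4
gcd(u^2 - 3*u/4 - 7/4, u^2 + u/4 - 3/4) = u + 1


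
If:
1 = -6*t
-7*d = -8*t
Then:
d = -4/21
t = -1/6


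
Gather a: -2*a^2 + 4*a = -2*a^2 + 4*a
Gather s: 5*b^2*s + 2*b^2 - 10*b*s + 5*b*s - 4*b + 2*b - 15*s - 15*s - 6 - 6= 2*b^2 - 2*b + s*(5*b^2 - 5*b - 30) - 12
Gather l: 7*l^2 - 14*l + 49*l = 7*l^2 + 35*l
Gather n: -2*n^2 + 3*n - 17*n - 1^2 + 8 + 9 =-2*n^2 - 14*n + 16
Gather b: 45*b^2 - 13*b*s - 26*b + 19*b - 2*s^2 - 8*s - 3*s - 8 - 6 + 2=45*b^2 + b*(-13*s - 7) - 2*s^2 - 11*s - 12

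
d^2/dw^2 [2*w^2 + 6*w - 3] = 4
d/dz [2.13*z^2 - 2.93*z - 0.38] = 4.26*z - 2.93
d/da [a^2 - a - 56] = 2*a - 1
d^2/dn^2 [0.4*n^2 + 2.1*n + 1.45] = 0.800000000000000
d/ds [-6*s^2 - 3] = -12*s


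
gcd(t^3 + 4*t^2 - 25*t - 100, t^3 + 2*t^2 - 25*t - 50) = t^2 - 25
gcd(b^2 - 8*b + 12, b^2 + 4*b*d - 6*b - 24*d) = b - 6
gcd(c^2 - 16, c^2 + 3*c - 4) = c + 4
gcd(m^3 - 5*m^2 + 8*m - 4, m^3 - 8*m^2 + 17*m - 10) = m^2 - 3*m + 2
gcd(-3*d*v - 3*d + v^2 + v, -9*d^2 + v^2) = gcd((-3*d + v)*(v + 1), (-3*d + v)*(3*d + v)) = -3*d + v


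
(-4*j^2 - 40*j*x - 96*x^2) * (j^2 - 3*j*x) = -4*j^4 - 28*j^3*x + 24*j^2*x^2 + 288*j*x^3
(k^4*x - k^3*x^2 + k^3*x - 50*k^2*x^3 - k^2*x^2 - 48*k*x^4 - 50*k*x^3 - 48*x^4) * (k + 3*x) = k^5*x + 2*k^4*x^2 + k^4*x - 53*k^3*x^3 + 2*k^3*x^2 - 198*k^2*x^4 - 53*k^2*x^3 - 144*k*x^5 - 198*k*x^4 - 144*x^5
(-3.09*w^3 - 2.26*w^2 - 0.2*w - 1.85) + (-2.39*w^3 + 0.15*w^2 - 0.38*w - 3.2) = -5.48*w^3 - 2.11*w^2 - 0.58*w - 5.05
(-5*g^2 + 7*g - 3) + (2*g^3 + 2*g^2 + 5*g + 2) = 2*g^3 - 3*g^2 + 12*g - 1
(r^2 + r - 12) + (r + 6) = r^2 + 2*r - 6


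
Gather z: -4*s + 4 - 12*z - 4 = -4*s - 12*z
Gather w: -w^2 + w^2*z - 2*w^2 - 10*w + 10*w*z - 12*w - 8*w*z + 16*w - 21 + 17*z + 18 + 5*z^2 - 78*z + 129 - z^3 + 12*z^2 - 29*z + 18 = w^2*(z - 3) + w*(2*z - 6) - z^3 + 17*z^2 - 90*z + 144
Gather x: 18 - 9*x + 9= 27 - 9*x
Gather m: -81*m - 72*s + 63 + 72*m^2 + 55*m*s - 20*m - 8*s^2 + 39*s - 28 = 72*m^2 + m*(55*s - 101) - 8*s^2 - 33*s + 35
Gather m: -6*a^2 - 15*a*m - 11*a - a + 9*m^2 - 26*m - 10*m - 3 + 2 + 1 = -6*a^2 - 12*a + 9*m^2 + m*(-15*a - 36)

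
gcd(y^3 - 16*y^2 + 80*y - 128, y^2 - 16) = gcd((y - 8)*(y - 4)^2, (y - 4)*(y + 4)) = y - 4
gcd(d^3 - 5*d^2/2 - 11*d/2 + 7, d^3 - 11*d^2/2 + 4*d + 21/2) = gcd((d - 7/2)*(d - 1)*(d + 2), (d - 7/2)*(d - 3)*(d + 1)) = d - 7/2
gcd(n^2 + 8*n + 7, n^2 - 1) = n + 1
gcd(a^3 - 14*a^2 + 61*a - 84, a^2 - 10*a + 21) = a^2 - 10*a + 21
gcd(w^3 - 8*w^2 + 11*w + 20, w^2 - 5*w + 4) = w - 4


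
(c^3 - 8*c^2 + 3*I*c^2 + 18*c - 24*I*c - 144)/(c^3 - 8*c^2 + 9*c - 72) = (c + 6*I)/(c + 3*I)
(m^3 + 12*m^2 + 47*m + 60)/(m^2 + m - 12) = (m^2 + 8*m + 15)/(m - 3)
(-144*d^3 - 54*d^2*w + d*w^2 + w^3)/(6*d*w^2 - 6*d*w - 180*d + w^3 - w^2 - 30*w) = (-24*d^2 - 5*d*w + w^2)/(w^2 - w - 30)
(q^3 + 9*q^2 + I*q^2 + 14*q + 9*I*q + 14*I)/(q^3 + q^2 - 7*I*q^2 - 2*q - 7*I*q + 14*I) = (q^2 + q*(7 + I) + 7*I)/(q^2 - q*(1 + 7*I) + 7*I)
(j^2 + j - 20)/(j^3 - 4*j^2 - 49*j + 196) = (j + 5)/(j^2 - 49)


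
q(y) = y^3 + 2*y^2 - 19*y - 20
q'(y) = 3*y^2 + 4*y - 19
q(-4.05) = 23.32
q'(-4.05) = 14.01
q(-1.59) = 11.25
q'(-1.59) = -17.78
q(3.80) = -8.45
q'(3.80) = 39.52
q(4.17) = 8.06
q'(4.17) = 49.85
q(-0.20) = -16.13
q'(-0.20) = -19.68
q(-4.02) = 23.74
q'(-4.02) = 13.40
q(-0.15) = -17.11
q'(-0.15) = -19.53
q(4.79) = 44.78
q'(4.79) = 68.99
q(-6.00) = -50.00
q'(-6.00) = 65.00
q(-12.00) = -1232.00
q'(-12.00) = 365.00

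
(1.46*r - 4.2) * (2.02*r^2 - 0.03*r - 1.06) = 2.9492*r^3 - 8.5278*r^2 - 1.4216*r + 4.452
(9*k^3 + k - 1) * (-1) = -9*k^3 - k + 1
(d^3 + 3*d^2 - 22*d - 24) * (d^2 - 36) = d^5 + 3*d^4 - 58*d^3 - 132*d^2 + 792*d + 864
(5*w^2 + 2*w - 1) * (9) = 45*w^2 + 18*w - 9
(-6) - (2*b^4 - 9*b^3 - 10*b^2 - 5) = -2*b^4 + 9*b^3 + 10*b^2 - 1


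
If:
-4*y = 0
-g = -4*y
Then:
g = 0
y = 0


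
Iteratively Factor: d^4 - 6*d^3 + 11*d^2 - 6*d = (d - 3)*(d^3 - 3*d^2 + 2*d) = (d - 3)*(d - 2)*(d^2 - d) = (d - 3)*(d - 2)*(d - 1)*(d)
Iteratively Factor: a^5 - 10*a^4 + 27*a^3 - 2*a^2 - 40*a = (a - 2)*(a^4 - 8*a^3 + 11*a^2 + 20*a) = (a - 4)*(a - 2)*(a^3 - 4*a^2 - 5*a) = a*(a - 4)*(a - 2)*(a^2 - 4*a - 5) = a*(a - 4)*(a - 2)*(a + 1)*(a - 5)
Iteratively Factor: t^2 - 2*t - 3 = (t - 3)*(t + 1)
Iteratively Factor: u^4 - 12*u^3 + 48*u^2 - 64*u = (u)*(u^3 - 12*u^2 + 48*u - 64) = u*(u - 4)*(u^2 - 8*u + 16) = u*(u - 4)^2*(u - 4)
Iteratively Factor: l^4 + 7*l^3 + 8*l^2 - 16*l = (l)*(l^3 + 7*l^2 + 8*l - 16) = l*(l + 4)*(l^2 + 3*l - 4) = l*(l - 1)*(l + 4)*(l + 4)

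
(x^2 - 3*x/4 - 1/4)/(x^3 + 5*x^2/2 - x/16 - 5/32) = 8*(x - 1)/(8*x^2 + 18*x - 5)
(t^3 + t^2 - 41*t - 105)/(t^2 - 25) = (t^2 - 4*t - 21)/(t - 5)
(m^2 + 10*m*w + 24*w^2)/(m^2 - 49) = (m^2 + 10*m*w + 24*w^2)/(m^2 - 49)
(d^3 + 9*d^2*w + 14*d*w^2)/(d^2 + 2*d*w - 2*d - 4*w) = d*(d + 7*w)/(d - 2)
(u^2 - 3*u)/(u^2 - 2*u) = (u - 3)/(u - 2)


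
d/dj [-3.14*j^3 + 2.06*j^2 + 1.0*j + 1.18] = -9.42*j^2 + 4.12*j + 1.0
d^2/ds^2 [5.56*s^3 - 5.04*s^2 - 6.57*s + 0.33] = 33.36*s - 10.08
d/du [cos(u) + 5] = -sin(u)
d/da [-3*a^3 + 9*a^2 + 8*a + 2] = -9*a^2 + 18*a + 8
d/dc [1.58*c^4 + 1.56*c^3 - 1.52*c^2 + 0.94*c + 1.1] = 6.32*c^3 + 4.68*c^2 - 3.04*c + 0.94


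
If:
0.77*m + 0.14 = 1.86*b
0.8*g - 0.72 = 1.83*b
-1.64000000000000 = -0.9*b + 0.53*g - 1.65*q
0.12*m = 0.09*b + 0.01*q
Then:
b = 0.18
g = 1.30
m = 0.24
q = 1.32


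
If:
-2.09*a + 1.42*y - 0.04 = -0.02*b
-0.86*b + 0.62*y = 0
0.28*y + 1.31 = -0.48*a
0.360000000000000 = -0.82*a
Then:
No Solution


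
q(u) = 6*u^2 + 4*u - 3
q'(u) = 12*u + 4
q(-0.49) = -3.52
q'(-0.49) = -1.88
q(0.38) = -0.61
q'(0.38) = 8.56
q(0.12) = -2.43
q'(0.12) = 5.44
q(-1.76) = 8.55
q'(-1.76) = -17.12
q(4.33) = 126.81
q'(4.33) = 55.96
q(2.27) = 37.00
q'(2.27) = 31.24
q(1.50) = 16.50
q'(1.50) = 22.00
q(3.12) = 67.89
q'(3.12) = 41.44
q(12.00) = 909.00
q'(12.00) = 148.00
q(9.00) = 519.00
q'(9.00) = 112.00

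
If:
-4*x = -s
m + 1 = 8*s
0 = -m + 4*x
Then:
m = 1/7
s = 1/7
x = 1/28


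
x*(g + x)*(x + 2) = g*x^2 + 2*g*x + x^3 + 2*x^2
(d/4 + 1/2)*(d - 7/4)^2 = d^3/4 - 3*d^2/8 - 63*d/64 + 49/32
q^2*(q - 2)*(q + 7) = q^4 + 5*q^3 - 14*q^2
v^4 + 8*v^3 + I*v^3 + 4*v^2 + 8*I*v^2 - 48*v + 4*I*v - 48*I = (v - 2)*(v + 4)*(v + 6)*(v + I)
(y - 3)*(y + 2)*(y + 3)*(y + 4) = y^4 + 6*y^3 - y^2 - 54*y - 72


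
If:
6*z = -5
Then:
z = -5/6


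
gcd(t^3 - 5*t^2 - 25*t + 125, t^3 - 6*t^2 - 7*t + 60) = t - 5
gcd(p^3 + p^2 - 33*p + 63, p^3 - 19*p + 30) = p - 3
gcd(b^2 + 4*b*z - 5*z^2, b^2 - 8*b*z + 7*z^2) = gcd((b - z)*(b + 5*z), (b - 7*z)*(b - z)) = -b + z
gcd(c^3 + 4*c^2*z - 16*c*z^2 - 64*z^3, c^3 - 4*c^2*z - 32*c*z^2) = c + 4*z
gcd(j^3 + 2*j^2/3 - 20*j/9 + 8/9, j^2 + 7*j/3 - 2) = j - 2/3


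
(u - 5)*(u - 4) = u^2 - 9*u + 20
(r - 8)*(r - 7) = r^2 - 15*r + 56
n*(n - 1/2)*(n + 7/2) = n^3 + 3*n^2 - 7*n/4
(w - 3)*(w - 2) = w^2 - 5*w + 6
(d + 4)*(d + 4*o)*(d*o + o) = d^3*o + 4*d^2*o^2 + 5*d^2*o + 20*d*o^2 + 4*d*o + 16*o^2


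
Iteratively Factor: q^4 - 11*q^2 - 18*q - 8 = (q + 1)*(q^3 - q^2 - 10*q - 8) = (q - 4)*(q + 1)*(q^2 + 3*q + 2) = (q - 4)*(q + 1)*(q + 2)*(q + 1)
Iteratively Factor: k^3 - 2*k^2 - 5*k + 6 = (k - 1)*(k^2 - k - 6) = (k - 3)*(k - 1)*(k + 2)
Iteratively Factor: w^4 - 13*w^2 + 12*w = (w - 1)*(w^3 + w^2 - 12*w) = (w - 1)*(w + 4)*(w^2 - 3*w) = (w - 3)*(w - 1)*(w + 4)*(w)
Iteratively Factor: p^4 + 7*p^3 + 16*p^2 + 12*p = (p + 2)*(p^3 + 5*p^2 + 6*p) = (p + 2)*(p + 3)*(p^2 + 2*p) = p*(p + 2)*(p + 3)*(p + 2)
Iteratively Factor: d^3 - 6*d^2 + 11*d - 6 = (d - 3)*(d^2 - 3*d + 2) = (d - 3)*(d - 2)*(d - 1)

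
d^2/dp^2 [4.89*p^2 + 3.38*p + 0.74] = 9.78000000000000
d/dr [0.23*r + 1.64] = 0.230000000000000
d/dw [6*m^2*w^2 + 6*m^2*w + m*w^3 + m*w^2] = m*(12*m*w + 6*m + 3*w^2 + 2*w)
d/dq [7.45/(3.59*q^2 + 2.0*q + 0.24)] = (-53.491*q - 14.9)/(3.59*q^2 + 2.0*q + 0.24)^2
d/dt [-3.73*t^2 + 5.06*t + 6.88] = 5.06 - 7.46*t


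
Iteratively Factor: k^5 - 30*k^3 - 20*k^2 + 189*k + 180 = (k - 3)*(k^4 + 3*k^3 - 21*k^2 - 83*k - 60) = (k - 5)*(k - 3)*(k^3 + 8*k^2 + 19*k + 12) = (k - 5)*(k - 3)*(k + 4)*(k^2 + 4*k + 3) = (k - 5)*(k - 3)*(k + 3)*(k + 4)*(k + 1)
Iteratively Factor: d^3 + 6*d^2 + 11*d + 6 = (d + 1)*(d^2 + 5*d + 6) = (d + 1)*(d + 2)*(d + 3)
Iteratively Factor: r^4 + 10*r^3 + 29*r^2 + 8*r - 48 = (r + 3)*(r^3 + 7*r^2 + 8*r - 16) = (r - 1)*(r + 3)*(r^2 + 8*r + 16) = (r - 1)*(r + 3)*(r + 4)*(r + 4)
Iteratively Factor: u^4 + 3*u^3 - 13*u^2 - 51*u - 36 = (u + 3)*(u^3 - 13*u - 12) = (u + 3)^2*(u^2 - 3*u - 4) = (u + 1)*(u + 3)^2*(u - 4)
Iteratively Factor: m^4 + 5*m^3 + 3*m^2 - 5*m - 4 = (m + 1)*(m^3 + 4*m^2 - m - 4) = (m + 1)*(m + 4)*(m^2 - 1) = (m - 1)*(m + 1)*(m + 4)*(m + 1)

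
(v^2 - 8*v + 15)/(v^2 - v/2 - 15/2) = 2*(v - 5)/(2*v + 5)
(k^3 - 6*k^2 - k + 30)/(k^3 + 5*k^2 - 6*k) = (k^3 - 6*k^2 - k + 30)/(k*(k^2 + 5*k - 6))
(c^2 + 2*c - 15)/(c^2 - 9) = (c + 5)/(c + 3)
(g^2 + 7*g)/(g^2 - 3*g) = (g + 7)/(g - 3)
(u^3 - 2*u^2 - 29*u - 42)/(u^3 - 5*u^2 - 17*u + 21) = (u + 2)/(u - 1)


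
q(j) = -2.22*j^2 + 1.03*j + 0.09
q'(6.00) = -25.61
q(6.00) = -73.65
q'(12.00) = -52.25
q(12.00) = -307.23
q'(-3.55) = 16.79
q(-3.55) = -31.54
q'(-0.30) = 2.36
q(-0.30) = -0.42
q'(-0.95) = 5.25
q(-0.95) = -2.89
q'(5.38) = -22.86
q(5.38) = -58.63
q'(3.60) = -14.95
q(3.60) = -24.97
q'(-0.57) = 3.56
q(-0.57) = -1.22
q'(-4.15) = 19.46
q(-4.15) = -42.42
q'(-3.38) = 16.04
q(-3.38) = -28.75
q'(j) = 1.03 - 4.44*j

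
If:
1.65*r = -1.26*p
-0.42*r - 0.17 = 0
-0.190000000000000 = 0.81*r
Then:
No Solution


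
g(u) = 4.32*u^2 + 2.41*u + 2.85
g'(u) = 8.64*u + 2.41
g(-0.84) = 3.87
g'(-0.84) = -4.85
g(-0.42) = 2.60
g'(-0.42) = -1.22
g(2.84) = 44.54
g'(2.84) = 26.95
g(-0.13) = 2.61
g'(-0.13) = 1.29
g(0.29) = 3.91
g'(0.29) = 4.92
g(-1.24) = 6.50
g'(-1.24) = -8.30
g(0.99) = 9.47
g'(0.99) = 10.96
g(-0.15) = 2.59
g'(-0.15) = 1.11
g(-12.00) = 596.01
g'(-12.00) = -101.27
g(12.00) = 653.85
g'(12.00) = 106.09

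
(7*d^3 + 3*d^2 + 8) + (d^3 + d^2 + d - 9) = 8*d^3 + 4*d^2 + d - 1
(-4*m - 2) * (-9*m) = 36*m^2 + 18*m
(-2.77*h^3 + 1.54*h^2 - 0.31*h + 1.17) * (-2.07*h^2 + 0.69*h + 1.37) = 5.7339*h^5 - 5.0991*h^4 - 2.0906*h^3 - 0.525999999999999*h^2 + 0.3826*h + 1.6029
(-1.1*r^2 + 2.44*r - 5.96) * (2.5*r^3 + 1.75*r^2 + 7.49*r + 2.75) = -2.75*r^5 + 4.175*r^4 - 18.869*r^3 + 4.8206*r^2 - 37.9304*r - 16.39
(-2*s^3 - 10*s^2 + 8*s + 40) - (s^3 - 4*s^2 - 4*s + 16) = -3*s^3 - 6*s^2 + 12*s + 24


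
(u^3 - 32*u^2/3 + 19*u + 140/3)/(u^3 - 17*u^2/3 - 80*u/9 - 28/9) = 3*(3*u^2 - 11*u - 20)/(9*u^2 + 12*u + 4)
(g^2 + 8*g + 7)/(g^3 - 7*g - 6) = (g + 7)/(g^2 - g - 6)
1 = 1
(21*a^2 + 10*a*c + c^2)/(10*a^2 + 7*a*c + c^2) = (21*a^2 + 10*a*c + c^2)/(10*a^2 + 7*a*c + c^2)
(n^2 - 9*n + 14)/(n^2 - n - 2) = (n - 7)/(n + 1)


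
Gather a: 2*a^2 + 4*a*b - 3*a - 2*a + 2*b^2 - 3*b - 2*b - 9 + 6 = 2*a^2 + a*(4*b - 5) + 2*b^2 - 5*b - 3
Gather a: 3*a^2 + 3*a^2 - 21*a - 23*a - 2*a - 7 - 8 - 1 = 6*a^2 - 46*a - 16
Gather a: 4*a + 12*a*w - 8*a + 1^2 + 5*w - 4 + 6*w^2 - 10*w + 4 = a*(12*w - 4) + 6*w^2 - 5*w + 1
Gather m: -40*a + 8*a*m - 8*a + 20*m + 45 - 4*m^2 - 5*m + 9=-48*a - 4*m^2 + m*(8*a + 15) + 54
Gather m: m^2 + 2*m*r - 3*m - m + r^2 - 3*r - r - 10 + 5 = m^2 + m*(2*r - 4) + r^2 - 4*r - 5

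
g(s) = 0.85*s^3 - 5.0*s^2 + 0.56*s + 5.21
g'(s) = 2.55*s^2 - 10.0*s + 0.56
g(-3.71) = -109.09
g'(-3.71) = 72.76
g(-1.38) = -7.32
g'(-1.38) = 19.22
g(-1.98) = -22.10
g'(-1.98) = 30.36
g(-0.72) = 1.90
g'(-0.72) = 9.08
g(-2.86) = -57.17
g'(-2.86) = 50.02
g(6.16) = 17.61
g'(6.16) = 35.72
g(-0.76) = 1.52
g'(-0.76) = 9.63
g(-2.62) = -45.87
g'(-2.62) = 44.26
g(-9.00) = -1024.48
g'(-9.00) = 297.11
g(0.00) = 5.21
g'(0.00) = 0.56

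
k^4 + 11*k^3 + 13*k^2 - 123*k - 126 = (k - 3)*(k + 1)*(k + 6)*(k + 7)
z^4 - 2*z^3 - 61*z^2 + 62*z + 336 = (z - 8)*(z - 3)*(z + 2)*(z + 7)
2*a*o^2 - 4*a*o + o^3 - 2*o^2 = o*(2*a + o)*(o - 2)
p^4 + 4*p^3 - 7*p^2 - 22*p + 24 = (p - 2)*(p - 1)*(p + 3)*(p + 4)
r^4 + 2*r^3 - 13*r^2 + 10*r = r*(r - 2)*(r - 1)*(r + 5)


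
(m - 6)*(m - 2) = m^2 - 8*m + 12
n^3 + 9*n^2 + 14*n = n*(n + 2)*(n + 7)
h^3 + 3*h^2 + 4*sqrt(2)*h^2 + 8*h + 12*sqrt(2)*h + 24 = (h + 3)*(h + 2*sqrt(2))^2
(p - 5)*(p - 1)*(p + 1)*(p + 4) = p^4 - p^3 - 21*p^2 + p + 20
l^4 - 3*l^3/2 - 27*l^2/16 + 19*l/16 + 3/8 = (l - 2)*(l - 3/4)*(l + 1/4)*(l + 1)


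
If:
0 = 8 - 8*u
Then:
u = 1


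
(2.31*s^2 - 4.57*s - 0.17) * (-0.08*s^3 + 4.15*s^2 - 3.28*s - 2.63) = -0.1848*s^5 + 9.9521*s^4 - 26.5287*s^3 + 8.2088*s^2 + 12.5767*s + 0.4471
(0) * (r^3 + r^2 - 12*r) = 0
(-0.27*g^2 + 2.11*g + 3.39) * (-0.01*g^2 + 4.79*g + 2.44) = 0.0027*g^4 - 1.3144*g^3 + 9.4142*g^2 + 21.3865*g + 8.2716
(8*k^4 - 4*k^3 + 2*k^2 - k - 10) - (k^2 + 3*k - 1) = 8*k^4 - 4*k^3 + k^2 - 4*k - 9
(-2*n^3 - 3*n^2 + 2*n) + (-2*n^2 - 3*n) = -2*n^3 - 5*n^2 - n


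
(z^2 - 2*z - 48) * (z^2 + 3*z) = z^4 + z^3 - 54*z^2 - 144*z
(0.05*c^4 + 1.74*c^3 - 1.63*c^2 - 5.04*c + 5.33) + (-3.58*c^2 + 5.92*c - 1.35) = 0.05*c^4 + 1.74*c^3 - 5.21*c^2 + 0.88*c + 3.98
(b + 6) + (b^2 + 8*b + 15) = b^2 + 9*b + 21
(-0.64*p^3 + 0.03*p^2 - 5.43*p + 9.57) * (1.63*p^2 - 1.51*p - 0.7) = -1.0432*p^5 + 1.0153*p^4 - 8.4482*p^3 + 23.7774*p^2 - 10.6497*p - 6.699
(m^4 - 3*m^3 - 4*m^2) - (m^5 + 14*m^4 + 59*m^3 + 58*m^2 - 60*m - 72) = -m^5 - 13*m^4 - 62*m^3 - 62*m^2 + 60*m + 72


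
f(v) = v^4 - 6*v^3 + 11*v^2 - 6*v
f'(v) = 4*v^3 - 18*v^2 + 22*v - 6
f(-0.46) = 5.72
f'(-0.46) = -20.32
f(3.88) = 18.49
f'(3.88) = 42.03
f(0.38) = -1.00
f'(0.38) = -0.02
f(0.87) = -0.27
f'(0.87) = 2.15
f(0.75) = -0.53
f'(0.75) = 2.06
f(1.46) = 0.56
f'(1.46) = 0.20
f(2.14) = -0.29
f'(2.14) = -2.15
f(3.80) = 15.32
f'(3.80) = 37.17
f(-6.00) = 3024.00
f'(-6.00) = -1650.00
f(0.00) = 0.00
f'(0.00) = -6.00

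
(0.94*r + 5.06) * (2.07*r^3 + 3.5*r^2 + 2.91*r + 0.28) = 1.9458*r^4 + 13.7642*r^3 + 20.4454*r^2 + 14.9878*r + 1.4168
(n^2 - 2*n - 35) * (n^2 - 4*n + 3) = n^4 - 6*n^3 - 24*n^2 + 134*n - 105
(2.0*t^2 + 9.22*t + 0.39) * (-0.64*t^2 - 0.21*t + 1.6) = -1.28*t^4 - 6.3208*t^3 + 1.0142*t^2 + 14.6701*t + 0.624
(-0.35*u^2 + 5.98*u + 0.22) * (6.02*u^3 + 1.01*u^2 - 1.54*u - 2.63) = -2.107*u^5 + 35.6461*u^4 + 7.9032*u^3 - 8.0665*u^2 - 16.0662*u - 0.5786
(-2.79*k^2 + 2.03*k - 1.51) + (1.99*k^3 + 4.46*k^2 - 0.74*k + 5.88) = 1.99*k^3 + 1.67*k^2 + 1.29*k + 4.37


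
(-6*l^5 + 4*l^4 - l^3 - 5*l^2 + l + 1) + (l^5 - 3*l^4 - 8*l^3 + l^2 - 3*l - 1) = -5*l^5 + l^4 - 9*l^3 - 4*l^2 - 2*l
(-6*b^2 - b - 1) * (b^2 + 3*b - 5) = -6*b^4 - 19*b^3 + 26*b^2 + 2*b + 5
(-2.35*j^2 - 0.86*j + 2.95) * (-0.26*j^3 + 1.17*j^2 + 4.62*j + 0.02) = 0.611*j^5 - 2.5259*j^4 - 12.6302*j^3 - 0.5687*j^2 + 13.6118*j + 0.059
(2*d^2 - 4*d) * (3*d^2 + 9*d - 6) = 6*d^4 + 6*d^3 - 48*d^2 + 24*d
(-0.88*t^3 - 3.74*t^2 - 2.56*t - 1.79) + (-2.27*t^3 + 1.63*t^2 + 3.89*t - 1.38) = -3.15*t^3 - 2.11*t^2 + 1.33*t - 3.17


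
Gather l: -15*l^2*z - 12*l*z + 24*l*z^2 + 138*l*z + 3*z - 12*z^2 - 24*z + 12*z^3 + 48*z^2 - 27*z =-15*l^2*z + l*(24*z^2 + 126*z) + 12*z^3 + 36*z^2 - 48*z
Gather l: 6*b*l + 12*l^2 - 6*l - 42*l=12*l^2 + l*(6*b - 48)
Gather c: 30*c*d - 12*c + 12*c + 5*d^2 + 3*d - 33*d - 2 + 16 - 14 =30*c*d + 5*d^2 - 30*d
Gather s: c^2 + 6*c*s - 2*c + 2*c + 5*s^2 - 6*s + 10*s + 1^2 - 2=c^2 + 5*s^2 + s*(6*c + 4) - 1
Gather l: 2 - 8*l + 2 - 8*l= 4 - 16*l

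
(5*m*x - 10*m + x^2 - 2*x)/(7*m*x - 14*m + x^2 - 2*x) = (5*m + x)/(7*m + x)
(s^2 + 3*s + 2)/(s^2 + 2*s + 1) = (s + 2)/(s + 1)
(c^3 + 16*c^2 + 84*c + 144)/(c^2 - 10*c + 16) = (c^3 + 16*c^2 + 84*c + 144)/(c^2 - 10*c + 16)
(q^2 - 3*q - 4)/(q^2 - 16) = (q + 1)/(q + 4)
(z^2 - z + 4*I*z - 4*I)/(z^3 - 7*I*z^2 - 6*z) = (-z^2 + z - 4*I*z + 4*I)/(z*(-z^2 + 7*I*z + 6))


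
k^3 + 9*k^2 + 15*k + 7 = (k + 1)^2*(k + 7)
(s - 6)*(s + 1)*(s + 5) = s^3 - 31*s - 30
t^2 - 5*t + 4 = (t - 4)*(t - 1)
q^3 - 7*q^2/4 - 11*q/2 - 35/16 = (q - 7/2)*(q + 1/2)*(q + 5/4)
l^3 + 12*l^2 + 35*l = l*(l + 5)*(l + 7)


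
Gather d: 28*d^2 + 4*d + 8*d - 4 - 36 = 28*d^2 + 12*d - 40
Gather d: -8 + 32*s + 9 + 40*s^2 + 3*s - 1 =40*s^2 + 35*s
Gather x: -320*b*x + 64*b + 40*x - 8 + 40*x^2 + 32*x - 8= 64*b + 40*x^2 + x*(72 - 320*b) - 16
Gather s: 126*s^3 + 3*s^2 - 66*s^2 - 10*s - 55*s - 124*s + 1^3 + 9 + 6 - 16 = 126*s^3 - 63*s^2 - 189*s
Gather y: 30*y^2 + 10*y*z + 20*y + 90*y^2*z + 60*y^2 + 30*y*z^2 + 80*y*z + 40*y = y^2*(90*z + 90) + y*(30*z^2 + 90*z + 60)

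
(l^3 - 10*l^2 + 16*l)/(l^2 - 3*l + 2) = l*(l - 8)/(l - 1)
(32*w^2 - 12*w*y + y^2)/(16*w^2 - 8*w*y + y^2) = (-8*w + y)/(-4*w + y)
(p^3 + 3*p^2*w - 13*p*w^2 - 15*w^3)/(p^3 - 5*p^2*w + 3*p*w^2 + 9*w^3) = (p + 5*w)/(p - 3*w)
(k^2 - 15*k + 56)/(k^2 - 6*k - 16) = (k - 7)/(k + 2)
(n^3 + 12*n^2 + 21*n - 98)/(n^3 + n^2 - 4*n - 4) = (n^2 + 14*n + 49)/(n^2 + 3*n + 2)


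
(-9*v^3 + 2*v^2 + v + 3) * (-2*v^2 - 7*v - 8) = 18*v^5 + 59*v^4 + 56*v^3 - 29*v^2 - 29*v - 24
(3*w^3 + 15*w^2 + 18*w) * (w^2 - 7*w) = 3*w^5 - 6*w^4 - 87*w^3 - 126*w^2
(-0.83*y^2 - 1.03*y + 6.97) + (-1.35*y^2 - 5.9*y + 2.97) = -2.18*y^2 - 6.93*y + 9.94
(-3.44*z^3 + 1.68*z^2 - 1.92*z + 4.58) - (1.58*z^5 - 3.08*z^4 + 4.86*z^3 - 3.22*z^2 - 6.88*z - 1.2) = -1.58*z^5 + 3.08*z^4 - 8.3*z^3 + 4.9*z^2 + 4.96*z + 5.78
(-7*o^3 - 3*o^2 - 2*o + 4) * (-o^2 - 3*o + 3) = 7*o^5 + 24*o^4 - 10*o^3 - 7*o^2 - 18*o + 12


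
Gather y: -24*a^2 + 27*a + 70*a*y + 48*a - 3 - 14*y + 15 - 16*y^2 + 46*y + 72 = -24*a^2 + 75*a - 16*y^2 + y*(70*a + 32) + 84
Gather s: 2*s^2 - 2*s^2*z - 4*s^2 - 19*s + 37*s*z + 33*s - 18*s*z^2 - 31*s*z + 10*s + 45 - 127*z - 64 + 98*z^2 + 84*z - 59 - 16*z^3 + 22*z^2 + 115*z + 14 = s^2*(-2*z - 2) + s*(-18*z^2 + 6*z + 24) - 16*z^3 + 120*z^2 + 72*z - 64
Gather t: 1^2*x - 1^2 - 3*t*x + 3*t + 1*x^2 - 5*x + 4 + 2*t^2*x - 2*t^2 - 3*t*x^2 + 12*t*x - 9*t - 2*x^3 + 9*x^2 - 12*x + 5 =t^2*(2*x - 2) + t*(-3*x^2 + 9*x - 6) - 2*x^3 + 10*x^2 - 16*x + 8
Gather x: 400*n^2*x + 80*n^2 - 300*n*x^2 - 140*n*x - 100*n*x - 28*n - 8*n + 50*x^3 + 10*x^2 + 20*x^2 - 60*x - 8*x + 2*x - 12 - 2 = 80*n^2 - 36*n + 50*x^3 + x^2*(30 - 300*n) + x*(400*n^2 - 240*n - 66) - 14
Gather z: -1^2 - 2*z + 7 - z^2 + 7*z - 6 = -z^2 + 5*z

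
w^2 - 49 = (w - 7)*(w + 7)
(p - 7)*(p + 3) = p^2 - 4*p - 21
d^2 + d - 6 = (d - 2)*(d + 3)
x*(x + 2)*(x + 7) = x^3 + 9*x^2 + 14*x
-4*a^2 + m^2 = (-2*a + m)*(2*a + m)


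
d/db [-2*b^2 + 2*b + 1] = 2 - 4*b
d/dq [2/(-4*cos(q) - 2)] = -2*sin(q)/(2*cos(q) + 1)^2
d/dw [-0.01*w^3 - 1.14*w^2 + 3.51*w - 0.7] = -0.03*w^2 - 2.28*w + 3.51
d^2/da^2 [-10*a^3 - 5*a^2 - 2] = -60*a - 10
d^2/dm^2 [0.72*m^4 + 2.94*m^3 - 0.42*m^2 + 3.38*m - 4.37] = 8.64*m^2 + 17.64*m - 0.84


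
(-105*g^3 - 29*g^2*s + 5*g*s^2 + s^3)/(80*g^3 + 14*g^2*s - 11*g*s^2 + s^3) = (21*g^2 + 10*g*s + s^2)/(-16*g^2 - 6*g*s + s^2)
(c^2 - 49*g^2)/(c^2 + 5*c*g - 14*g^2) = (c - 7*g)/(c - 2*g)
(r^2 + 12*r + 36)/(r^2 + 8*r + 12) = (r + 6)/(r + 2)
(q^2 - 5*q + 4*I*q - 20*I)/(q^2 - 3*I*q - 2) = (q^2 + q*(-5 + 4*I) - 20*I)/(q^2 - 3*I*q - 2)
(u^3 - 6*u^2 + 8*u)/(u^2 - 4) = u*(u - 4)/(u + 2)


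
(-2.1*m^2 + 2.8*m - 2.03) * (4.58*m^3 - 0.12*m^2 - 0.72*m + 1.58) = -9.618*m^5 + 13.076*m^4 - 8.1214*m^3 - 5.0904*m^2 + 5.8856*m - 3.2074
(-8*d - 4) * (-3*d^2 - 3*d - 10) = 24*d^3 + 36*d^2 + 92*d + 40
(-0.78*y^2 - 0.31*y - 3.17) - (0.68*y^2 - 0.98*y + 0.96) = -1.46*y^2 + 0.67*y - 4.13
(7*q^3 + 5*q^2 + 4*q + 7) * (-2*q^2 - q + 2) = -14*q^5 - 17*q^4 + q^3 - 8*q^2 + q + 14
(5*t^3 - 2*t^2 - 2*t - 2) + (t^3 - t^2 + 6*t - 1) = 6*t^3 - 3*t^2 + 4*t - 3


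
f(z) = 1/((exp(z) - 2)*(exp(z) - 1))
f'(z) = -exp(z)/((exp(z) - 2)*(exp(z) - 1)^2) - exp(z)/((exp(z) - 2)^2*(exp(z) - 1))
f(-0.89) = 1.07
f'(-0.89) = 1.02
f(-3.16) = 0.53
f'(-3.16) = 0.04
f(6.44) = 0.00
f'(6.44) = -0.00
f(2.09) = 0.02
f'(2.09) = -0.06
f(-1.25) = 0.82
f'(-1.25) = 0.47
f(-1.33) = 0.78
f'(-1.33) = 0.40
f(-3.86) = 0.52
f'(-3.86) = 0.02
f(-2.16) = 0.60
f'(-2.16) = 0.11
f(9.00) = 0.00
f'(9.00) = 0.00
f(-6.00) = 0.50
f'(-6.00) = 0.00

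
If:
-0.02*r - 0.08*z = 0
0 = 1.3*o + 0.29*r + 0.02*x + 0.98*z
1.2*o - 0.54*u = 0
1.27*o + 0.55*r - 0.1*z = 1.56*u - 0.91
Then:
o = 0.414264036418816 - 1.04704097116844*z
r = -4.0*z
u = 0.92058674759737 - 2.32675771370764*z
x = 77.0576631259484*z - 26.9271623672231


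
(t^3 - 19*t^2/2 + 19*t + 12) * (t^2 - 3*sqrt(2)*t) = t^5 - 19*t^4/2 - 3*sqrt(2)*t^4 + 19*t^3 + 57*sqrt(2)*t^3/2 - 57*sqrt(2)*t^2 + 12*t^2 - 36*sqrt(2)*t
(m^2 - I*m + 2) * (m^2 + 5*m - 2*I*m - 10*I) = m^4 + 5*m^3 - 3*I*m^3 - 15*I*m^2 - 4*I*m - 20*I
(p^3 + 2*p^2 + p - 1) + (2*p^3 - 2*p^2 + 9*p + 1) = 3*p^3 + 10*p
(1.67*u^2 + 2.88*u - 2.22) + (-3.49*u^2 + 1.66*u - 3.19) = -1.82*u^2 + 4.54*u - 5.41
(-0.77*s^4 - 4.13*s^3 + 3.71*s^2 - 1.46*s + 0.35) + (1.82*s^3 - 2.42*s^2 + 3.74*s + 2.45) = -0.77*s^4 - 2.31*s^3 + 1.29*s^2 + 2.28*s + 2.8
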